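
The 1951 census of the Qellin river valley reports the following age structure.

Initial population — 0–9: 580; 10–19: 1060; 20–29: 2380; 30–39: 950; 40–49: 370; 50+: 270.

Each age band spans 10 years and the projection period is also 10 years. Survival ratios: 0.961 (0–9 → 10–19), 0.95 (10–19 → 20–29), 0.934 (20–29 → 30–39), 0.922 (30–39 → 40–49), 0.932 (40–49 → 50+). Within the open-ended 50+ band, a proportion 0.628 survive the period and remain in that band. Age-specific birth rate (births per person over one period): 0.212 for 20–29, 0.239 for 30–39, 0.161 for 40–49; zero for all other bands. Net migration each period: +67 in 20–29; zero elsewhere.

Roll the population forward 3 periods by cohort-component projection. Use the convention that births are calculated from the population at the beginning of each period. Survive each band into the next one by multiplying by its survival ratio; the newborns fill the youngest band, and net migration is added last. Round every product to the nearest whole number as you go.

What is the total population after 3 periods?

— Period 1 —
Births: 2380 * 0.212 = 505  |  950 * 0.239 = 227  |  370 * 0.161 = 60 → total 792
10–19: 580 * 0.961 = 557
20–29: 1060 * 0.95 = 1007
30–39: 2380 * 0.934 = 2223
40–49: 950 * 0.922 = 876
50+: 370 * 0.932 + 270 * 0.628 = 345 + 170 = 515
Net migration: 20–29 + 67 → 1074
→ [792, 557, 1074, 2223, 876, 515]
— Period 2 —
Births: 1074 * 0.212 = 228  |  2223 * 0.239 = 531  |  876 * 0.161 = 141 → total 900
10–19: 792 * 0.961 = 761
20–29: 557 * 0.95 = 529
30–39: 1074 * 0.934 = 1003
40–49: 2223 * 0.922 = 2050
50+: 876 * 0.932 + 515 * 0.628 = 816 + 323 = 1139
Net migration: 20–29 + 67 → 596
→ [900, 761, 596, 1003, 2050, 1139]
— Period 3 —
Births: 596 * 0.212 = 126  |  1003 * 0.239 = 240  |  2050 * 0.161 = 330 → total 696
10–19: 900 * 0.961 = 865
20–29: 761 * 0.95 = 723
30–39: 596 * 0.934 = 557
40–49: 1003 * 0.922 = 925
50+: 2050 * 0.932 + 1139 * 0.628 = 1911 + 715 = 2626
Net migration: 20–29 + 67 → 790
→ [696, 865, 790, 557, 925, 2626]
Total after period 3: 696 + 865 + 790 + 557 + 925 + 2626 = 6459

6459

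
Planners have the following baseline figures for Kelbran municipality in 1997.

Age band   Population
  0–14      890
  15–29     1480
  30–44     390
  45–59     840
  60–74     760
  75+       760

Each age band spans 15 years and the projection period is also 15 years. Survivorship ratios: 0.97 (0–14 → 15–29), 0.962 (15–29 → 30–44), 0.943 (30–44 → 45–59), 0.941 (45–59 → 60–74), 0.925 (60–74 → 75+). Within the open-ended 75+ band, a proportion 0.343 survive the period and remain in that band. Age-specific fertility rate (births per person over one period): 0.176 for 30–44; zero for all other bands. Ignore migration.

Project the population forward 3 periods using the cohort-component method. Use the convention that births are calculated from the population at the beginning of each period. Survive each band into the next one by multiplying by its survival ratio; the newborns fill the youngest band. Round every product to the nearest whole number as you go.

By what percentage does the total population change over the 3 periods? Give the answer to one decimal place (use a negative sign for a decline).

Period 1.
Births: 390 * 0.176 = 69
15–29: 890 * 0.97 = 863
30–44: 1480 * 0.962 = 1424
45–59: 390 * 0.943 = 368
60–74: 840 * 0.941 = 790
75+: 760 * 0.925 + 760 * 0.343 = 703 + 261 = 964
Population now: 0–14=69, 15–29=863, 30–44=1424, 45–59=368, 60–74=790, 75+=964
Period 2.
Births: 1424 * 0.176 = 251
15–29: 69 * 0.97 = 67
30–44: 863 * 0.962 = 830
45–59: 1424 * 0.943 = 1343
60–74: 368 * 0.941 = 346
75+: 790 * 0.925 + 964 * 0.343 = 731 + 331 = 1062
Population now: 0–14=251, 15–29=67, 30–44=830, 45–59=1343, 60–74=346, 75+=1062
Period 3.
Births: 830 * 0.176 = 146
15–29: 251 * 0.97 = 243
30–44: 67 * 0.962 = 64
45–59: 830 * 0.943 = 783
60–74: 1343 * 0.941 = 1264
75+: 346 * 0.925 + 1062 * 0.343 = 320 + 364 = 684
Population now: 0–14=146, 15–29=243, 30–44=64, 45–59=783, 60–74=1264, 75+=684
Total: 5120 → 3184; change = -1936; percentage change = -37.8%

-37.8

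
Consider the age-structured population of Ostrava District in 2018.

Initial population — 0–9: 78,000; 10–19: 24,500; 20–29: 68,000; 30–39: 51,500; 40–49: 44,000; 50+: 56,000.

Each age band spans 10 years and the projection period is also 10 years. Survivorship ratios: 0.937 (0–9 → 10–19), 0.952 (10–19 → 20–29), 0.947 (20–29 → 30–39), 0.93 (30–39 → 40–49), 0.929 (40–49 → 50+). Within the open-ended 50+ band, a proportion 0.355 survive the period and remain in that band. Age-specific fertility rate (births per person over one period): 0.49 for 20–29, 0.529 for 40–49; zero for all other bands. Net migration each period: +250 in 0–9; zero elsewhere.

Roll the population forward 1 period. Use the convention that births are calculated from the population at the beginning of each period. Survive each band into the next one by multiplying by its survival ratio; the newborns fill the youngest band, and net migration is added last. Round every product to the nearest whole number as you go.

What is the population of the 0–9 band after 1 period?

56846

After projecting period 1:
Births: 68000 × 0.49 = 33320, 44000 × 0.529 = 23276 — total 56596
10–19: 78000 × 0.937 = 73086
20–29: 24500 × 0.952 = 23324
30–39: 68000 × 0.947 = 64396
40–49: 51500 × 0.93 = 47895
50+: 44000 × 0.929 + 56000 × 0.355 = 40876 + 19880 = 60756
Net migration: 0–9 + 250 → 56846
Population now: 0–9=56846, 10–19=73086, 20–29=23324, 30–39=64396, 40–49=47895, 50+=60756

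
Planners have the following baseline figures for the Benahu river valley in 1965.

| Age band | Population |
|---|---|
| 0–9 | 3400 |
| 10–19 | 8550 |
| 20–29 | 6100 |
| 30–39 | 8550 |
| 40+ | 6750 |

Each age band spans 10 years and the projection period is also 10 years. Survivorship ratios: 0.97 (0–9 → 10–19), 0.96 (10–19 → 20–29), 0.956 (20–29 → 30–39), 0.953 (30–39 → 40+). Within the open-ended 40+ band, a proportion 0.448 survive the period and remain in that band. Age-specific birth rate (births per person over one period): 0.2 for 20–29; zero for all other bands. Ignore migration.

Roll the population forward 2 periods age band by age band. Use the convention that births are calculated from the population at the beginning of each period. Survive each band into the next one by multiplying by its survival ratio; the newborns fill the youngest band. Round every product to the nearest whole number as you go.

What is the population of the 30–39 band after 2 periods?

[period 1]
Births: 6100 * 0.2 = 1220
10–19: 3400 * 0.97 = 3298
20–29: 8550 * 0.96 = 8208
30–39: 6100 * 0.956 = 5832
40+: 8550 * 0.953 + 6750 * 0.448 = 8148 + 3024 = 11172
Population now: 0–9=1220, 10–19=3298, 20–29=8208, 30–39=5832, 40+=11172
[period 2]
Births: 8208 * 0.2 = 1642
10–19: 1220 * 0.97 = 1183
20–29: 3298 * 0.96 = 3166
30–39: 8208 * 0.956 = 7847
40+: 5832 * 0.953 + 11172 * 0.448 = 5558 + 5005 = 10563
Population now: 0–9=1642, 10–19=1183, 20–29=3166, 30–39=7847, 40+=10563

7847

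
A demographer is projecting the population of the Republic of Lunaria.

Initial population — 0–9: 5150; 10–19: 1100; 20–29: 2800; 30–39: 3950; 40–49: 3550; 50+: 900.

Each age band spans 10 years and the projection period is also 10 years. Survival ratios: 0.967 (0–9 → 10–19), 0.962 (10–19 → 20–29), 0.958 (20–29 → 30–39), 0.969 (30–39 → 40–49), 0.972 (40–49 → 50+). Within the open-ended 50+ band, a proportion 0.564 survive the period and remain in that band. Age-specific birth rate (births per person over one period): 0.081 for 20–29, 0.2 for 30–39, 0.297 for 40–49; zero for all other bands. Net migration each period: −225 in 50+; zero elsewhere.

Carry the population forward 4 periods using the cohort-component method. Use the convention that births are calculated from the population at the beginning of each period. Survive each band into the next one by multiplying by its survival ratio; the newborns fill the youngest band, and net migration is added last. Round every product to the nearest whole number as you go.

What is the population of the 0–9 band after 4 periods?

Period 1:
Births: 2800 × 0.081 = 227 ; 3950 × 0.2 = 790 ; 3550 × 0.297 = 1054 — total 2071
10–19: 5150 × 0.967 = 4980
20–29: 1100 × 0.962 = 1058
30–39: 2800 × 0.958 = 2682
40–49: 3950 × 0.969 = 3828
50+: 3550 × 0.972 + 900 × 0.564 = 3451 + 508 = 3959
Net migration: 50+ − 225 → 3734
End of period: [2071, 4980, 1058, 2682, 3828, 3734]
Period 2:
Births: 1058 × 0.081 = 86 ; 2682 × 0.2 = 536 ; 3828 × 0.297 = 1137 — total 1759
10–19: 2071 × 0.967 = 2003
20–29: 4980 × 0.962 = 4791
30–39: 1058 × 0.958 = 1014
40–49: 2682 × 0.969 = 2599
50+: 3828 × 0.972 + 3734 × 0.564 = 3721 + 2106 = 5827
Net migration: 50+ − 225 → 5602
End of period: [1759, 2003, 4791, 1014, 2599, 5602]
Period 3:
Births: 4791 × 0.081 = 388 ; 1014 × 0.2 = 203 ; 2599 × 0.297 = 772 — total 1363
10–19: 1759 × 0.967 = 1701
20–29: 2003 × 0.962 = 1927
30–39: 4791 × 0.958 = 4590
40–49: 1014 × 0.969 = 983
50+: 2599 × 0.972 + 5602 × 0.564 = 2526 + 3160 = 5686
Net migration: 50+ − 225 → 5461
End of period: [1363, 1701, 1927, 4590, 983, 5461]
Period 4:
Births: 1927 × 0.081 = 156 ; 4590 × 0.2 = 918 ; 983 × 0.297 = 292 — total 1366
10–19: 1363 × 0.967 = 1318
20–29: 1701 × 0.962 = 1636
30–39: 1927 × 0.958 = 1846
40–49: 4590 × 0.969 = 4448
50+: 983 × 0.972 + 5461 × 0.564 = 955 + 3080 = 4035
Net migration: 50+ − 225 → 3810
End of period: [1366, 1318, 1636, 1846, 4448, 3810]

1366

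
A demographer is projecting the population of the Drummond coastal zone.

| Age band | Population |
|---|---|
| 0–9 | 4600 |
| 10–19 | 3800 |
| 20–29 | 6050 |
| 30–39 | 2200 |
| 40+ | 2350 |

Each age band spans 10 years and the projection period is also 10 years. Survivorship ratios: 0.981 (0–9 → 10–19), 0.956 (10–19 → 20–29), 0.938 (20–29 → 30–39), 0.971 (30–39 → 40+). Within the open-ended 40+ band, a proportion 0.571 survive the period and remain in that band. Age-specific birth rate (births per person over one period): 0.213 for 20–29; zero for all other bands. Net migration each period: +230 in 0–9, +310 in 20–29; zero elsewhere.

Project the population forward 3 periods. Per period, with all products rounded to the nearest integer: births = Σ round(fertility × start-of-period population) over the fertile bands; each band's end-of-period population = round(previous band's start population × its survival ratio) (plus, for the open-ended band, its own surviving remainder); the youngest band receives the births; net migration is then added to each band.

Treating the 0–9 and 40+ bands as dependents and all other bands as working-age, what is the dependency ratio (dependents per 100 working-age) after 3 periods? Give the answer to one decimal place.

127.6

Call the groups 1 to 5, youngest first.
After projecting period 1:
Births: 6050 * 0.213 = 1289
Group 2: 4600 * 0.981 = 4513
Group 3: 3800 * 0.956 = 3633
Group 4: 6050 * 0.938 = 5675
Group 5: 2200 * 0.971 + 2350 * 0.571 = 2136 + 1342 = 3478
Net migration: Group 1 + 230 → 1519; Group 3 + 310 → 3943
Population now: 0–9=1519, 10–19=4513, 20–29=3943, 30–39=5675, 40+=3478
After projecting period 2:
Births: 3943 * 0.213 = 840
Group 2: 1519 * 0.981 = 1490
Group 3: 4513 * 0.956 = 4314
Group 4: 3943 * 0.938 = 3699
Group 5: 5675 * 0.971 + 3478 * 0.571 = 5510 + 1986 = 7496
Net migration: Group 1 + 230 → 1070; Group 3 + 310 → 4624
Population now: 0–9=1070, 10–19=1490, 20–29=4624, 30–39=3699, 40+=7496
After projecting period 3:
Births: 4624 * 0.213 = 985
Group 2: 1070 * 0.981 = 1050
Group 3: 1490 * 0.956 = 1424
Group 4: 4624 * 0.938 = 4337
Group 5: 3699 * 0.971 + 7496 * 0.571 = 3592 + 4280 = 7872
Net migration: Group 1 + 230 → 1215; Group 3 + 310 → 1734
Population now: 0–9=1215, 10–19=1050, 20–29=1734, 30–39=4337, 40+=7872
Dependents (band 0–9 + band 40+) = 1215 + 7872 = 9087; working-age = 7121; ratio = 9087/7121 × 100 = 127.6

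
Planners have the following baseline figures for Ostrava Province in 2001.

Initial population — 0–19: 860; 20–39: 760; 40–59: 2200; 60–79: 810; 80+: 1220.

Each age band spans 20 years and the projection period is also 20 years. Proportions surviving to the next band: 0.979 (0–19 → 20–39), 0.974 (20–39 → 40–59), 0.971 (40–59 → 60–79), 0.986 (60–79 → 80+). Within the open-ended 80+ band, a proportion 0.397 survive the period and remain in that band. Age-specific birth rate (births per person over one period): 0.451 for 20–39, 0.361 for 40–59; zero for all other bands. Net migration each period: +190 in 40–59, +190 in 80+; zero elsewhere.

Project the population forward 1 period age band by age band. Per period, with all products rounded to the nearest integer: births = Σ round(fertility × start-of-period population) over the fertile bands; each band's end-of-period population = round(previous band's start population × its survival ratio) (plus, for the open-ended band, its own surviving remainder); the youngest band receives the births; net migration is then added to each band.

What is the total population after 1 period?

Numbering the groups 1..5 from youngest to oldest:
Period 1.
Births: 760 × 0.451 = 343 ; 2200 × 0.361 = 794 ⇒ total 1137
Group 2: 860 × 0.979 = 842
Group 3: 760 × 0.974 = 740
Group 4: 2200 × 0.971 = 2136
Group 5: 810 × 0.986 + 1220 × 0.397 = 799 + 484 = 1283
Net migration: Group 3 + 190 → 930; Group 5 + 190 → 1473
Population now: 0–19=1137, 20–39=842, 40–59=930, 60–79=2136, 80+=1473
Total after period 1: 1137 + 842 + 930 + 2136 + 1473 = 6518

6518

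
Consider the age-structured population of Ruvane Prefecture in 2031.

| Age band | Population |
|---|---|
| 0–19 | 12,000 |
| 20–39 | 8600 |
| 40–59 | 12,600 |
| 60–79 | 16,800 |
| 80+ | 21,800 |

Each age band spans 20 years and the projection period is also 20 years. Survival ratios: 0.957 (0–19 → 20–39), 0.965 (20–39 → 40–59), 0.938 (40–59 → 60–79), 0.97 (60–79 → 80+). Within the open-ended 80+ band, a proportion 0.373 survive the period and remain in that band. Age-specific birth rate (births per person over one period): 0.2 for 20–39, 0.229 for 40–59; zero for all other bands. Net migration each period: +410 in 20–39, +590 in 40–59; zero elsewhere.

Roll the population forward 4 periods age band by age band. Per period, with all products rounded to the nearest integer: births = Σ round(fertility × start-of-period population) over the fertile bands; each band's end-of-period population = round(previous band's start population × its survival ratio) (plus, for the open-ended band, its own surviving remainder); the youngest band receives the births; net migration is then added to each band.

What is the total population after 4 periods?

Period 1.
Births: 8600 * 0.2 = 1720, 12600 * 0.229 = 2885 — total 4605
20–39: 12000 * 0.957 = 11484
40–59: 8600 * 0.965 = 8299
60–79: 12600 * 0.938 = 11819
80+: 16800 * 0.97 + 21800 * 0.373 = 16296 + 8131 = 24427
Net migration: 20–39 + 410 → 11894; 40–59 + 590 → 8889
Population now: 0–19=4605, 20–39=11894, 40–59=8889, 60–79=11819, 80+=24427
Period 2.
Births: 11894 * 0.2 = 2379, 8889 * 0.229 = 2036 — total 4415
20–39: 4605 * 0.957 = 4407
40–59: 11894 * 0.965 = 11478
60–79: 8889 * 0.938 = 8338
80+: 11819 * 0.97 + 24427 * 0.373 = 11464 + 9111 = 20575
Net migration: 20–39 + 410 → 4817; 40–59 + 590 → 12068
Population now: 0–19=4415, 20–39=4817, 40–59=12068, 60–79=8338, 80+=20575
Period 3.
Births: 4817 * 0.2 = 963, 12068 * 0.229 = 2764 — total 3727
20–39: 4415 * 0.957 = 4225
40–59: 4817 * 0.965 = 4648
60–79: 12068 * 0.938 = 11320
80+: 8338 * 0.97 + 20575 * 0.373 = 8088 + 7674 = 15762
Net migration: 20–39 + 410 → 4635; 40–59 + 590 → 5238
Population now: 0–19=3727, 20–39=4635, 40–59=5238, 60–79=11320, 80+=15762
Period 4.
Births: 4635 * 0.2 = 927, 5238 * 0.229 = 1200 — total 2127
20–39: 3727 * 0.957 = 3567
40–59: 4635 * 0.965 = 4473
60–79: 5238 * 0.938 = 4913
80+: 11320 * 0.97 + 15762 * 0.373 = 10980 + 5879 = 16859
Net migration: 20–39 + 410 → 3977; 40–59 + 590 → 5063
Population now: 0–19=2127, 20–39=3977, 40–59=5063, 60–79=4913, 80+=16859
Total after period 4: 2127 + 3977 + 5063 + 4913 + 16859 = 32939

32939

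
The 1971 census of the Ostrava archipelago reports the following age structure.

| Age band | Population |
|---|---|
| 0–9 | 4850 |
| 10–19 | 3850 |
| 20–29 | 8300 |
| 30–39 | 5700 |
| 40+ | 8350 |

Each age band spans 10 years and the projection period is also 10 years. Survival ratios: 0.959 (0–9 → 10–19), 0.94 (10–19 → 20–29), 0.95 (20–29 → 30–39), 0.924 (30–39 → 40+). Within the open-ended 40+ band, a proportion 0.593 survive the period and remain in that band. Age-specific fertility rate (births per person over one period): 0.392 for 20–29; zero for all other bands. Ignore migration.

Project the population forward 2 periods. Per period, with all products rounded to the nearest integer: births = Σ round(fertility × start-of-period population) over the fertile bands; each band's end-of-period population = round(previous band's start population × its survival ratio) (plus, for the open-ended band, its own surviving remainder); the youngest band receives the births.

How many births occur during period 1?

3254

Numbering the bands 1..5 from youngest to oldest:
[period 1]
Births: 8300 * 0.392 = 3254
Band 2: 4850 * 0.959 = 4651
Band 3: 3850 * 0.94 = 3619
Band 4: 8300 * 0.95 = 7885
Band 5: 5700 * 0.924 + 8350 * 0.593 = 5267 + 4952 = 10219
Population now: 0–9=3254, 10–19=4651, 20–29=3619, 30–39=7885, 40+=10219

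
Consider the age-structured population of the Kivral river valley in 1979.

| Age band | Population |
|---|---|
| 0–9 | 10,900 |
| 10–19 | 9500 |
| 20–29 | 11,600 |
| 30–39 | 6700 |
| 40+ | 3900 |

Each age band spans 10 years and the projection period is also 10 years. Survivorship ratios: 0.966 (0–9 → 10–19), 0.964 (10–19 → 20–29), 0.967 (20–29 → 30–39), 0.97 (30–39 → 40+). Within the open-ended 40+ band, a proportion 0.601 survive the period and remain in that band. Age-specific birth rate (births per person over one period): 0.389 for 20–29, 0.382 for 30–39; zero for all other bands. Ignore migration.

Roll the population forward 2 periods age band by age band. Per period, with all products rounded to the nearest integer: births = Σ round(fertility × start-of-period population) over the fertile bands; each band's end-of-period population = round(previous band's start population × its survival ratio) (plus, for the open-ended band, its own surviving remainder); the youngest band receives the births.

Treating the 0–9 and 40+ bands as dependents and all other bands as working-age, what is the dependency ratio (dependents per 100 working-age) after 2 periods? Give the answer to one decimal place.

Period 1:
Births: 11600 * 0.389 = 4512  |  6700 * 0.382 = 2559 → 7071
10–19: 10900 * 0.966 = 10529
20–29: 9500 * 0.964 = 9158
30–39: 11600 * 0.967 = 11217
40+: 6700 * 0.97 + 3900 * 0.601 = 6499 + 2344 = 8843
End of period: [7071, 10529, 9158, 11217, 8843]
Period 2:
Births: 9158 * 0.389 = 3562  |  11217 * 0.382 = 4285 → 7847
10–19: 7071 * 0.966 = 6831
20–29: 10529 * 0.964 = 10150
30–39: 9158 * 0.967 = 8856
40+: 11217 * 0.97 + 8843 * 0.601 = 10880 + 5315 = 16195
End of period: [7847, 6831, 10150, 8856, 16195]
Dependents (band 0–9 + band 40+) = 7847 + 16195 = 24042; working-age = 25837; ratio = 24042/25837 × 100 = 93.1

93.1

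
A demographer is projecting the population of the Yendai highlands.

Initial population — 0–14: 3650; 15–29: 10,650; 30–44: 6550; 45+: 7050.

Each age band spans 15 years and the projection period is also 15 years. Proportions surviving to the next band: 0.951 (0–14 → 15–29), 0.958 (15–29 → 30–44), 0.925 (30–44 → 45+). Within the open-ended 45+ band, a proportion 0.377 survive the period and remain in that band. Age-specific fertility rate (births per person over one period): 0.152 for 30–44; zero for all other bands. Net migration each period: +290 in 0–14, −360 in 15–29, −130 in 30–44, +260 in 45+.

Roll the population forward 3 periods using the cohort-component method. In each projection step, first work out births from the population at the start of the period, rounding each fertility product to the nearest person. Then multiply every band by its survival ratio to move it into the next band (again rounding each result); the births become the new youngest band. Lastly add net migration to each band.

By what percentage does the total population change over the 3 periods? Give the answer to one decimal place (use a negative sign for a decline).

-62.1

Call the bands 1 to 4, youngest first.
Period 1.
Births: 6550 * 0.152 = 996
Band 2: 3650 * 0.951 = 3471
Band 3: 10650 * 0.958 = 10203
Band 4: 6550 * 0.925 + 7050 * 0.377 = 6059 + 2658 = 8717
Net migration: Band 1 + 290 → 1286; Band 2 − 360 → 3111; Band 3 − 130 → 10073; Band 4 + 260 → 8977
Population now: 0–14=1286, 15–29=3111, 30–44=10073, 45+=8977
Period 2.
Births: 10073 * 0.152 = 1531
Band 2: 1286 * 0.951 = 1223
Band 3: 3111 * 0.958 = 2980
Band 4: 10073 * 0.925 + 8977 * 0.377 = 9318 + 3384 = 12702
Net migration: Band 1 + 290 → 1821; Band 2 − 360 → 863; Band 3 − 130 → 2850; Band 4 + 260 → 12962
Population now: 0–14=1821, 15–29=863, 30–44=2850, 45+=12962
Period 3.
Births: 2850 * 0.152 = 433
Band 2: 1821 * 0.951 = 1732
Band 3: 863 * 0.958 = 827
Band 4: 2850 * 0.925 + 12962 * 0.377 = 2636 + 4887 = 7523
Net migration: Band 1 + 290 → 723; Band 2 − 360 → 1372; Band 3 − 130 → 697; Band 4 + 260 → 7783
Population now: 0–14=723, 15–29=1372, 30–44=697, 45+=7783
Total: 27900 → 10575; change = -17325; percentage change = -62.1%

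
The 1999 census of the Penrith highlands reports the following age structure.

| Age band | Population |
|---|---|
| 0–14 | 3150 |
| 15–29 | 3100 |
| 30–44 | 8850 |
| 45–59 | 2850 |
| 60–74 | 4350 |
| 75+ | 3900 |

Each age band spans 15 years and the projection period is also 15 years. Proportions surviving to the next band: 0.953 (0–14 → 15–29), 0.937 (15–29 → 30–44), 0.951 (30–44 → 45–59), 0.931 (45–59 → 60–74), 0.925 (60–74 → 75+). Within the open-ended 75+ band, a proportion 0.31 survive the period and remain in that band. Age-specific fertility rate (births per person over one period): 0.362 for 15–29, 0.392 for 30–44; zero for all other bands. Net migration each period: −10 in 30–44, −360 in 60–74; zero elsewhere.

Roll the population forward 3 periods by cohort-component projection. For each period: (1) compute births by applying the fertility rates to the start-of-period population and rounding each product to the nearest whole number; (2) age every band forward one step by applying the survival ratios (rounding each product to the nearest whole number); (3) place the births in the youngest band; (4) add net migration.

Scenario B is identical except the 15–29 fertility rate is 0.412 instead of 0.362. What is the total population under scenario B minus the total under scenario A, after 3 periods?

Period 1.
Births: 3100 × 0.362 = 1122 ; 8850 × 0.392 = 3469 → 4591
15–29: 3150 × 0.953 = 3002
30–44: 3100 × 0.937 = 2905
45–59: 8850 × 0.951 = 8416
60–74: 2850 × 0.931 = 2653
75+: 4350 × 0.925 + 3900 × 0.31 = 4024 + 1209 = 5233
Net migration: 30–44 − 10 → 2895; 60–74 − 360 → 2293
Population now: 0–14=4591, 15–29=3002, 30–44=2895, 45–59=8416, 60–74=2293, 75+=5233
Period 2.
Births: 3002 × 0.362 = 1087 ; 2895 × 0.392 = 1135 → 2222
15–29: 4591 × 0.953 = 4375
30–44: 3002 × 0.937 = 2813
45–59: 2895 × 0.951 = 2753
60–74: 8416 × 0.931 = 7835
75+: 2293 × 0.925 + 5233 × 0.31 = 2121 + 1622 = 3743
Net migration: 30–44 − 10 → 2803; 60–74 − 360 → 7475
Population now: 0–14=2222, 15–29=4375, 30–44=2803, 45–59=2753, 60–74=7475, 75+=3743
Period 3.
Births: 4375 × 0.362 = 1584 ; 2803 × 0.392 = 1099 → 2683
15–29: 2222 × 0.953 = 2118
30–44: 4375 × 0.937 = 4099
45–59: 2803 × 0.951 = 2666
60–74: 2753 × 0.931 = 2563
75+: 7475 × 0.925 + 3743 × 0.31 = 6914 + 1160 = 8074
Net migration: 30–44 − 10 → 4089; 60–74 − 360 → 2203
Population now: 0–14=2683, 15–29=2118, 30–44=4089, 45–59=2666, 60–74=2203, 75+=8074
Scenario A total after 3 periods: 21833
Scenario B projection —
Period 1.
Births: 3100 × 0.412 = 1277 ; 8850 × 0.392 = 3469 → 4746
15–29: 3150 × 0.953 = 3002
30–44: 3100 × 0.937 = 2905
45–59: 8850 × 0.951 = 8416
60–74: 2850 × 0.931 = 2653
75+: 4350 × 0.925 + 3900 × 0.31 = 4024 + 1209 = 5233
Net migration: 30–44 − 10 → 2895; 60–74 − 360 → 2293
Population now: 0–14=4746, 15–29=3002, 30–44=2895, 45–59=8416, 60–74=2293, 75+=5233
Period 2.
Births: 3002 × 0.412 = 1237 ; 2895 × 0.392 = 1135 → 2372
15–29: 4746 × 0.953 = 4523
30–44: 3002 × 0.937 = 2813
45–59: 2895 × 0.951 = 2753
60–74: 8416 × 0.931 = 7835
75+: 2293 × 0.925 + 5233 × 0.31 = 2121 + 1622 = 3743
Net migration: 30–44 − 10 → 2803; 60–74 − 360 → 7475
Population now: 0–14=2372, 15–29=4523, 30–44=2803, 45–59=2753, 60–74=7475, 75+=3743
Period 3.
Births: 4523 × 0.412 = 1863 ; 2803 × 0.392 = 1099 → 2962
15–29: 2372 × 0.953 = 2261
30–44: 4523 × 0.937 = 4238
45–59: 2803 × 0.951 = 2666
60–74: 2753 × 0.931 = 2563
75+: 7475 × 0.925 + 3743 × 0.31 = 6914 + 1160 = 8074
Net migration: 30–44 − 10 → 4228; 60–74 − 360 → 2203
Population now: 0–14=2962, 15–29=2261, 30–44=4228, 45–59=2666, 60–74=2203, 75+=8074
Scenario B total after 3 periods: 22394
Difference B − A = 22394 − 21833 = 561

561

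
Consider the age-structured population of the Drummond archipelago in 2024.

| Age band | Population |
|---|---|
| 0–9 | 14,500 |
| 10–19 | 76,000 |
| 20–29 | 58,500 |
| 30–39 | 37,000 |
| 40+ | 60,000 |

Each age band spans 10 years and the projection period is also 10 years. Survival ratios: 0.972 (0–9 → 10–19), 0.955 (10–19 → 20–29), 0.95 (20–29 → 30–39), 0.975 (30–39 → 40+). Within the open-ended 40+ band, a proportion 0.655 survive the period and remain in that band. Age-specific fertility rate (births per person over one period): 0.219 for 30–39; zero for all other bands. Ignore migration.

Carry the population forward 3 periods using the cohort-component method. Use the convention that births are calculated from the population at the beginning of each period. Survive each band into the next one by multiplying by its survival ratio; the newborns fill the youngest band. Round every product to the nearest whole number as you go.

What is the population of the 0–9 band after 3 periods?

Let band 1 be 0–9 through band 5 = 40+.
— Period 1 —
Births: 37000 × 0.219 = 8103
Band 2: 14500 × 0.972 = 14094
Band 3: 76000 × 0.955 = 72580
Band 4: 58500 × 0.95 = 55575
Band 5: 37000 × 0.975 + 60000 × 0.655 = 36075 + 39300 = 75375
Population now: 0–9=8103, 10–19=14094, 20–29=72580, 30–39=55575, 40+=75375
— Period 2 —
Births: 55575 × 0.219 = 12171
Band 2: 8103 × 0.972 = 7876
Band 3: 14094 × 0.955 = 13460
Band 4: 72580 × 0.95 = 68951
Band 5: 55575 × 0.975 + 75375 × 0.655 = 54186 + 49371 = 103557
Population now: 0–9=12171, 10–19=7876, 20–29=13460, 30–39=68951, 40+=103557
— Period 3 —
Births: 68951 × 0.219 = 15100
Band 2: 12171 × 0.972 = 11830
Band 3: 7876 × 0.955 = 7522
Band 4: 13460 × 0.95 = 12787
Band 5: 68951 × 0.975 + 103557 × 0.655 = 67227 + 67830 = 135057
Population now: 0–9=15100, 10–19=11830, 20–29=7522, 30–39=12787, 40+=135057

15100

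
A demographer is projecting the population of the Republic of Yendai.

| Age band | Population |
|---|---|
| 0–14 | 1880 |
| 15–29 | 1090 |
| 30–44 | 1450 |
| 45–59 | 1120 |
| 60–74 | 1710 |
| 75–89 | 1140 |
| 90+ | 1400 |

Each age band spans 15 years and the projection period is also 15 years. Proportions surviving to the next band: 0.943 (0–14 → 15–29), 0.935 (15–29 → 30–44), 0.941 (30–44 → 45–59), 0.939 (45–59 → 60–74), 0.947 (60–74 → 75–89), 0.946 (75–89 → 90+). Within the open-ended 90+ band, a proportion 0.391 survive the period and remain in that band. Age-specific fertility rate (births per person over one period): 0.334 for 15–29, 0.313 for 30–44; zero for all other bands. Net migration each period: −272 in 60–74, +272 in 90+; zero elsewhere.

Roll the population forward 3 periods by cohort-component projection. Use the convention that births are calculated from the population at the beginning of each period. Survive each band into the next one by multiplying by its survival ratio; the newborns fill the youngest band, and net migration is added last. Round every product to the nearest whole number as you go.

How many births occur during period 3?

(Bands numbered youngest = 1 to oldest = 7.)
After projecting period 1:
Births: 1090 × 0.334 = 364  |  1450 × 0.313 = 454 — total 818
Band 2: 1880 × 0.943 = 1773
Band 3: 1090 × 0.935 = 1019
Band 4: 1450 × 0.941 = 1364
Band 5: 1120 × 0.939 = 1052
Band 6: 1710 × 0.947 = 1619
Band 7: 1140 × 0.946 + 1400 × 0.391 = 1078 + 547 = 1625
Net migration: Band 5 − 272 → 780; Band 7 + 272 → 1897
Population now: 0–14=818, 15–29=1773, 30–44=1019, 45–59=1364, 60–74=780, 75–89=1619, 90+=1897
After projecting period 2:
Births: 1773 × 0.334 = 592  |  1019 × 0.313 = 319 — total 911
Band 2: 818 × 0.943 = 771
Band 3: 1773 × 0.935 = 1658
Band 4: 1019 × 0.941 = 959
Band 5: 1364 × 0.939 = 1281
Band 6: 780 × 0.947 = 739
Band 7: 1619 × 0.946 + 1897 × 0.391 = 1532 + 742 = 2274
Net migration: Band 5 − 272 → 1009; Band 7 + 272 → 2546
Population now: 0–14=911, 15–29=771, 30–44=1658, 45–59=959, 60–74=1009, 75–89=739, 90+=2546
After projecting period 3:
Births: 771 × 0.334 = 258  |  1658 × 0.313 = 519 — total 777
Band 2: 911 × 0.943 = 859
Band 3: 771 × 0.935 = 721
Band 4: 1658 × 0.941 = 1560
Band 5: 959 × 0.939 = 901
Band 6: 1009 × 0.947 = 956
Band 7: 739 × 0.946 + 2546 × 0.391 = 699 + 995 = 1694
Net migration: Band 5 − 272 → 629; Band 7 + 272 → 1966
Population now: 0–14=777, 15–29=859, 30–44=721, 45–59=1560, 60–74=629, 75–89=956, 90+=1966

777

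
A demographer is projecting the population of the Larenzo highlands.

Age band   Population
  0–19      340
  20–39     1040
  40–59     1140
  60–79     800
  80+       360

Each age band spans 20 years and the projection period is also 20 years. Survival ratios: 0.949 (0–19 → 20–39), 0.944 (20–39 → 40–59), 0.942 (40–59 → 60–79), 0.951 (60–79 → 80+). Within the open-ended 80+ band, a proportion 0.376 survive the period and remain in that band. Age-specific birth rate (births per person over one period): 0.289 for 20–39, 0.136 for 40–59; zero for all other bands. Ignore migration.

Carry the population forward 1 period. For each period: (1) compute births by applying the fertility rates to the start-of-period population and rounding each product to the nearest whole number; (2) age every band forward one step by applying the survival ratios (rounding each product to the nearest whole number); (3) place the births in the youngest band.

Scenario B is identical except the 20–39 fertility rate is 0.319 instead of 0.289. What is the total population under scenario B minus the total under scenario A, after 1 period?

(Bands numbered youngest = 1 to oldest = 5.)
After projecting period 1:
Births: 1040 × 0.289 = 301 ; 1140 × 0.136 = 155 ⇒ total 456
Band 2: 340 × 0.949 = 323
Band 3: 1040 × 0.944 = 982
Band 4: 1140 × 0.942 = 1074
Band 5: 800 × 0.951 + 360 × 0.376 = 761 + 135 = 896
Population now: 0–19=456, 20–39=323, 40–59=982, 60–79=1074, 80+=896
Scenario A total after 1 period: 3731
Scenario B projection —
After projecting period 1:
Births: 1040 × 0.319 = 332 ; 1140 × 0.136 = 155 ⇒ total 487
Band 2: 340 × 0.949 = 323
Band 3: 1040 × 0.944 = 982
Band 4: 1140 × 0.942 = 1074
Band 5: 800 × 0.951 + 360 × 0.376 = 761 + 135 = 896
Population now: 0–19=487, 20–39=323, 40–59=982, 60–79=1074, 80+=896
Scenario B total after 1 period: 3762
Difference B − A = 3762 − 3731 = 31

31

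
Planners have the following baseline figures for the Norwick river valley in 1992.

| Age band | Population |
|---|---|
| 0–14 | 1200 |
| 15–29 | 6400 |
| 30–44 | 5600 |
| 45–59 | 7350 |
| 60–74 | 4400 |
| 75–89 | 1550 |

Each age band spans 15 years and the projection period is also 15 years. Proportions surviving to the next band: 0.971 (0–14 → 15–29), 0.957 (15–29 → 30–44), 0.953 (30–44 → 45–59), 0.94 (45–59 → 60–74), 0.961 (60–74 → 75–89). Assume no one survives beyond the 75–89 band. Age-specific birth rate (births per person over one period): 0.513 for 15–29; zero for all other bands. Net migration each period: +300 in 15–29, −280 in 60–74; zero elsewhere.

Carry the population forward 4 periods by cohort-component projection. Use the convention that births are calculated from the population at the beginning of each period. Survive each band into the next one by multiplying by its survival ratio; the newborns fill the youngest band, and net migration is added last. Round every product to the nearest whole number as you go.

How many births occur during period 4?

528

— Period 1 —
Births: 6400 × 0.513 = 3283
15–29: 1200 × 0.971 = 1165
30–44: 6400 × 0.957 = 6125
45–59: 5600 × 0.953 = 5337
60–74: 7350 × 0.94 = 6909
75–89: 4400 × 0.961 = 4228
Net migration: 15–29 + 300 → 1465; 60–74 − 280 → 6629
Giving 3283 / 1465 / 6125 / 5337 / 6629 / 4228.
— Period 2 —
Births: 1465 × 0.513 = 752
15–29: 3283 × 0.971 = 3188
30–44: 1465 × 0.957 = 1402
45–59: 6125 × 0.953 = 5837
60–74: 5337 × 0.94 = 5017
75–89: 6629 × 0.961 = 6370
Net migration: 15–29 + 300 → 3488; 60–74 − 280 → 4737
Giving 752 / 3488 / 1402 / 5837 / 4737 / 6370.
— Period 3 —
Births: 3488 × 0.513 = 1789
15–29: 752 × 0.971 = 730
30–44: 3488 × 0.957 = 3338
45–59: 1402 × 0.953 = 1336
60–74: 5837 × 0.94 = 5487
75–89: 4737 × 0.961 = 4552
Net migration: 15–29 + 300 → 1030; 60–74 − 280 → 5207
Giving 1789 / 1030 / 3338 / 1336 / 5207 / 4552.
— Period 4 —
Births: 1030 × 0.513 = 528
15–29: 1789 × 0.971 = 1737
30–44: 1030 × 0.957 = 986
45–59: 3338 × 0.953 = 3181
60–74: 1336 × 0.94 = 1256
75–89: 5207 × 0.961 = 5004
Net migration: 15–29 + 300 → 2037; 60–74 − 280 → 976
Giving 528 / 2037 / 986 / 3181 / 976 / 5004.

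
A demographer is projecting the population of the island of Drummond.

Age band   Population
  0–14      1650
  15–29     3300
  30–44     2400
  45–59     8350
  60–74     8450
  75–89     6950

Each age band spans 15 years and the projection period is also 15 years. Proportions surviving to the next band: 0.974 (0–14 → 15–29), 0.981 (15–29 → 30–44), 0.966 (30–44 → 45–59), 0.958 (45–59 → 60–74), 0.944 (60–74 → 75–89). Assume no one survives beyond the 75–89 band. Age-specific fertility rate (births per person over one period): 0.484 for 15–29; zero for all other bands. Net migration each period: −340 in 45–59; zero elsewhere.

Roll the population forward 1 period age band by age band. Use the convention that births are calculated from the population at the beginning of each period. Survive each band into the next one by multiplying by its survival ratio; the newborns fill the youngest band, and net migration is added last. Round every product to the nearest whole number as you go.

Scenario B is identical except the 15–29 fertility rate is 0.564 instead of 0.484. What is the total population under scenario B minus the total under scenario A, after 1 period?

Period 1:
Births: 3300 × 0.484 = 1597
15–29: 1650 × 0.974 = 1607
30–44: 3300 × 0.981 = 3237
45–59: 2400 × 0.966 = 2318
60–74: 8350 × 0.958 = 7999
75–89: 8450 × 0.944 = 7977
Net migration: 45–59 − 340 → 1978
Population now: 0–14=1597, 15–29=1607, 30–44=3237, 45–59=1978, 60–74=7999, 75–89=7977
Scenario A total after 1 period: 24395
Scenario B projection —
Period 1:
Births: 3300 × 0.564 = 1861
15–29: 1650 × 0.974 = 1607
30–44: 3300 × 0.981 = 3237
45–59: 2400 × 0.966 = 2318
60–74: 8350 × 0.958 = 7999
75–89: 8450 × 0.944 = 7977
Net migration: 45–59 − 340 → 1978
Population now: 0–14=1861, 15–29=1607, 30–44=3237, 45–59=1978, 60–74=7999, 75–89=7977
Scenario B total after 1 period: 24659
Difference B − A = 24659 − 24395 = 264

264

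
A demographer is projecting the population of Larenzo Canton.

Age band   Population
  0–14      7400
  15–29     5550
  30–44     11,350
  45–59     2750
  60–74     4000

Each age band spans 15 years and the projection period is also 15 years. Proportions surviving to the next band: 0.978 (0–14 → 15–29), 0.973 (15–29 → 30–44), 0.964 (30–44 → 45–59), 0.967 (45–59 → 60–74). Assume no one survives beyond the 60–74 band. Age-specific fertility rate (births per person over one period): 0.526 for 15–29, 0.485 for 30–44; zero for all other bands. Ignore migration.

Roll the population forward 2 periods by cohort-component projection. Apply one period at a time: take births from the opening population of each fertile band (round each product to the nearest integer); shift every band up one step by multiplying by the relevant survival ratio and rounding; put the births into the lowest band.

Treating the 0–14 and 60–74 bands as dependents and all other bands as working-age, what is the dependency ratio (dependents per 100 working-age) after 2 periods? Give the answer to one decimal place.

— Period 1 —
Births: 5550 * 0.526 = 2919  |  11350 * 0.485 = 5505 — total 8424
15–29: 7400 * 0.978 = 7237
30–44: 5550 * 0.973 = 5400
45–59: 11350 * 0.964 = 10941
60–74: 2750 * 0.967 = 2659
End of period: [8424, 7237, 5400, 10941, 2659]
— Period 2 —
Births: 7237 * 0.526 = 3807  |  5400 * 0.485 = 2619 — total 6426
15–29: 8424 * 0.978 = 8239
30–44: 7237 * 0.973 = 7042
45–59: 5400 * 0.964 = 5206
60–74: 10941 * 0.967 = 10580
End of period: [6426, 8239, 7042, 5206, 10580]
Dependents (band 0–14 + band 60–74) = 6426 + 10580 = 17006; working-age = 20487; ratio = 17006/20487 × 100 = 83.0

83.0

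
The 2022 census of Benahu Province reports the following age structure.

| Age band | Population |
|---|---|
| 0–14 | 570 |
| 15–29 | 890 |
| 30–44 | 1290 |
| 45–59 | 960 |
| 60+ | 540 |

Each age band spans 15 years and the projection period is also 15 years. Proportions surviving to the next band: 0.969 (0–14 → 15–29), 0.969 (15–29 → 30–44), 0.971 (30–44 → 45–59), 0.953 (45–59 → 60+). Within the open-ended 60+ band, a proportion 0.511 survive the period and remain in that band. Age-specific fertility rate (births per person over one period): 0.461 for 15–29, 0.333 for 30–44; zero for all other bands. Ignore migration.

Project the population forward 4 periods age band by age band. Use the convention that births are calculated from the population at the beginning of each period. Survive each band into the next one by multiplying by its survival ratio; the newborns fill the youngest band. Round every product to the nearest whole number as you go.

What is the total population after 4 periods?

3688

Numbering the groups 1..5 from youngest to oldest:
— Period 1 —
Births: 890 × 0.461 = 410, 1290 × 0.333 = 430 ⇒ total 840
Group 2: 570 × 0.969 = 552
Group 3: 890 × 0.969 = 862
Group 4: 1290 × 0.971 = 1253
Group 5: 960 × 0.953 + 540 × 0.511 = 915 + 276 = 1191
Population now: 0–14=840, 15–29=552, 30–44=862, 45–59=1253, 60+=1191
— Period 2 —
Births: 552 × 0.461 = 254, 862 × 0.333 = 287 ⇒ total 541
Group 2: 840 × 0.969 = 814
Group 3: 552 × 0.969 = 535
Group 4: 862 × 0.971 = 837
Group 5: 1253 × 0.953 + 1191 × 0.511 = 1194 + 609 = 1803
Population now: 0–14=541, 15–29=814, 30–44=535, 45–59=837, 60+=1803
— Period 3 —
Births: 814 × 0.461 = 375, 535 × 0.333 = 178 ⇒ total 553
Group 2: 541 × 0.969 = 524
Group 3: 814 × 0.969 = 789
Group 4: 535 × 0.971 = 519
Group 5: 837 × 0.953 + 1803 × 0.511 = 798 + 921 = 1719
Population now: 0–14=553, 15–29=524, 30–44=789, 45–59=519, 60+=1719
— Period 4 —
Births: 524 × 0.461 = 242, 789 × 0.333 = 263 ⇒ total 505
Group 2: 553 × 0.969 = 536
Group 3: 524 × 0.969 = 508
Group 4: 789 × 0.971 = 766
Group 5: 519 × 0.953 + 1719 × 0.511 = 495 + 878 = 1373
Population now: 0–14=505, 15–29=536, 30–44=508, 45–59=766, 60+=1373
Total after period 4: 505 + 536 + 508 + 766 + 1373 = 3688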